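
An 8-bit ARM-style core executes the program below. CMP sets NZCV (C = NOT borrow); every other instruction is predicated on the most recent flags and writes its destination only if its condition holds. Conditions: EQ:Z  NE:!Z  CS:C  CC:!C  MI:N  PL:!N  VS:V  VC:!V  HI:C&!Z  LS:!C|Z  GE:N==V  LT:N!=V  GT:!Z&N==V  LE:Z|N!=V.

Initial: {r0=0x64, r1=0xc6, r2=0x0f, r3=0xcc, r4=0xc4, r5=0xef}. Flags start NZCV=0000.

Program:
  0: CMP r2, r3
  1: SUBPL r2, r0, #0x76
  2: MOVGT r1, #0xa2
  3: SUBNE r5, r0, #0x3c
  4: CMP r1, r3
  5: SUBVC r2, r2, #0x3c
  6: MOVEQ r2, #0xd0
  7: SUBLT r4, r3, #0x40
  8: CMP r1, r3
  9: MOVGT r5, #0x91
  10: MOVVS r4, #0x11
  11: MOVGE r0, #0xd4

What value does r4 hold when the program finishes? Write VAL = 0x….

[0] flags=0000 → (cmp)
[1] flags=0000 PL?T → r2=0xee
[2] flags=0000 GT?T → r1=0xa2
[3] flags=0000 NE?T → r5=0x28
[4] flags=1000 → (cmp)
[5] flags=1000 VC?T → r2=0xb2
[6] flags=1000 EQ?F → skip
[7] flags=1000 LT?T → r4=0x8c
[8] flags=1000 → (cmp)
[9] flags=1000 GT?F → skip
[10] flags=1000 VS?F → skip
[11] flags=1000 GE?F → skip

VAL = 0x8c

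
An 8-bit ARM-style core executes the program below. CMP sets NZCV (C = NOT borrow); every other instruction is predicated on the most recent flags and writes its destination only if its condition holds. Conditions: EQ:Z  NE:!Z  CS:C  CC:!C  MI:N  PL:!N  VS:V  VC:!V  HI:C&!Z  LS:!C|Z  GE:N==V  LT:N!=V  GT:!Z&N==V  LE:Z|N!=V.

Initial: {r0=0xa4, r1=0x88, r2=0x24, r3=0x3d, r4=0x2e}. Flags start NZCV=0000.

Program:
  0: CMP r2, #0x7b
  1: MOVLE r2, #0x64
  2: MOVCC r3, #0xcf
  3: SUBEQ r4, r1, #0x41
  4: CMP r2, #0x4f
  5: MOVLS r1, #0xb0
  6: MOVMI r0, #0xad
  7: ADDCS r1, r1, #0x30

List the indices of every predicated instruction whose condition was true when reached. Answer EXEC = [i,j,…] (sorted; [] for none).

[0] flags=1000 → (cmp)
[1] flags=1000 LE?T → r2=0x64
[2] flags=1000 CC?T → r3=0xcf
[3] flags=1000 EQ?F → skip
[4] flags=0010 → (cmp)
[5] flags=0010 LS?F → skip
[6] flags=0010 MI?F → skip
[7] flags=0010 CS?T → r1=0xb8

EXEC = [1,2,7]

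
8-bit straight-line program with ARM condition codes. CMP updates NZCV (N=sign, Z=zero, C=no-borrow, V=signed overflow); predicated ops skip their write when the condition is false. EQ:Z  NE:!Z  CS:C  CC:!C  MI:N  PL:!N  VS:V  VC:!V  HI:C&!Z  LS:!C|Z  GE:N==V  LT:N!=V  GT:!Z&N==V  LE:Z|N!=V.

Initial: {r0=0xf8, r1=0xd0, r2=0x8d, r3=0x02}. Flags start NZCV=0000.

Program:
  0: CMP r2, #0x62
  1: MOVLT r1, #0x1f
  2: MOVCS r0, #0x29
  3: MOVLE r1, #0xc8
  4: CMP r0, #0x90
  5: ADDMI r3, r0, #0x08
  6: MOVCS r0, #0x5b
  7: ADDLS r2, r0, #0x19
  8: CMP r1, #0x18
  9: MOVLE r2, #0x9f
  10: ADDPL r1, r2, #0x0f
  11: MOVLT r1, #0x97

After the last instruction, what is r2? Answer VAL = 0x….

0: ✓ CMP  NZCV=0011
1: ✓ MOVLT  r1←0x1f
2: ✓ MOVCS  r0←0x29
3: ✓ MOVLE  r1←0xc8
4: ✓ CMP  NZCV=1001
5: ✓ ADDMI  r3←0x31
6: · MOVCS
7: ✓ ADDLS  r2←0x42
8: ✓ CMP  NZCV=1010
9: ✓ MOVLE  r2←0x9f
10: · ADDPL
11: ✓ MOVLT  r1←0x97

VAL = 0x9f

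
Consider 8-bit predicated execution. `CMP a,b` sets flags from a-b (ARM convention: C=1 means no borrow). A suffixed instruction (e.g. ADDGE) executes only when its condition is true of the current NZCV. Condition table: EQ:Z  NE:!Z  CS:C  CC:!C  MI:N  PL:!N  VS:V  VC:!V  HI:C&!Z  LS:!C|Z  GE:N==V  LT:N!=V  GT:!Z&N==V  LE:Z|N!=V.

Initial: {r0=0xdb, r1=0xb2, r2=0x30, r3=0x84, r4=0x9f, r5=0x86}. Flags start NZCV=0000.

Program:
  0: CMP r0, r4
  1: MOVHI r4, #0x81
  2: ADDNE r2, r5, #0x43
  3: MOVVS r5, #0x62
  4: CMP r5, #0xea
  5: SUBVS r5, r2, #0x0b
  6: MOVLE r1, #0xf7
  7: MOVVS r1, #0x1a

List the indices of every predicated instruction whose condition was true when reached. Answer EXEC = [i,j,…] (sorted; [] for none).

EXEC = [1,2,6]

0: ✓ CMP  NZCV=0010
1: ✓ MOVHI  r4←0x81
2: ✓ ADDNE  r2←0xc9
3: · MOVVS
4: ✓ CMP  NZCV=1000
5: · SUBVS
6: ✓ MOVLE  r1←0xf7
7: · MOVVS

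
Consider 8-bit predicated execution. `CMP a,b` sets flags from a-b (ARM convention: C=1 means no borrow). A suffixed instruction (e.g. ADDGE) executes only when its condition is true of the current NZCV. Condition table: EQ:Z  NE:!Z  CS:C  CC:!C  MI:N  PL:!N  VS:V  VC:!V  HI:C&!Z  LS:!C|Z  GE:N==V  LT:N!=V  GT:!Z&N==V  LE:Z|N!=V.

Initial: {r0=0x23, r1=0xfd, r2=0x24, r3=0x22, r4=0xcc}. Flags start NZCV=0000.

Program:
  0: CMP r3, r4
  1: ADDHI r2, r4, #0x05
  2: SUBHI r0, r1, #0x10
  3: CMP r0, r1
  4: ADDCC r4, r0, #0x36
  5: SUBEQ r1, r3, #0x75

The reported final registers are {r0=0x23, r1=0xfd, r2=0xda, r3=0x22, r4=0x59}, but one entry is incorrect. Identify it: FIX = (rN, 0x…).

0: ✓ CMP  NZCV=0000
1: · ADDHI
2: · SUBHI
3: ✓ CMP  NZCV=0000
4: ✓ ADDCC  r4←0x59
5: · SUBEQ

FIX = (r2, 0x24)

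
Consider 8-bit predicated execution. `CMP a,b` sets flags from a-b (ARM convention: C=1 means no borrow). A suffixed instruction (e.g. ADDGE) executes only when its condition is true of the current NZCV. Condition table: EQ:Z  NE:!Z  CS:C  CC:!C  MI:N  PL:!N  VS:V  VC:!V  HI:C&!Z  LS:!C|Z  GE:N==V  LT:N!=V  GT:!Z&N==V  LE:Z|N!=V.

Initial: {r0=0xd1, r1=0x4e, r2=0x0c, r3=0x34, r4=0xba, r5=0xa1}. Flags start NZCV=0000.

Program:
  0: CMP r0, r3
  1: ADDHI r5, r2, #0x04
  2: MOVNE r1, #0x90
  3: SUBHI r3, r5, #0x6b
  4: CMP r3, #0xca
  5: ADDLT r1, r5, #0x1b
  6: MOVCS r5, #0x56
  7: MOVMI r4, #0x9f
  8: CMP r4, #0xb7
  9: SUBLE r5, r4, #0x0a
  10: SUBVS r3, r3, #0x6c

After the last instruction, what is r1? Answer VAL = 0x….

0: ✓ CMP  NZCV=1010
1: ✓ ADDHI  r5←0x10
2: ✓ MOVNE  r1←0x90
3: ✓ SUBHI  r3←0xa5
4: ✓ CMP  NZCV=1000
5: ✓ ADDLT  r1←0x2b
6: · MOVCS
7: ✓ MOVMI  r4←0x9f
8: ✓ CMP  NZCV=1000
9: ✓ SUBLE  r5←0x95
10: · SUBVS

VAL = 0x2b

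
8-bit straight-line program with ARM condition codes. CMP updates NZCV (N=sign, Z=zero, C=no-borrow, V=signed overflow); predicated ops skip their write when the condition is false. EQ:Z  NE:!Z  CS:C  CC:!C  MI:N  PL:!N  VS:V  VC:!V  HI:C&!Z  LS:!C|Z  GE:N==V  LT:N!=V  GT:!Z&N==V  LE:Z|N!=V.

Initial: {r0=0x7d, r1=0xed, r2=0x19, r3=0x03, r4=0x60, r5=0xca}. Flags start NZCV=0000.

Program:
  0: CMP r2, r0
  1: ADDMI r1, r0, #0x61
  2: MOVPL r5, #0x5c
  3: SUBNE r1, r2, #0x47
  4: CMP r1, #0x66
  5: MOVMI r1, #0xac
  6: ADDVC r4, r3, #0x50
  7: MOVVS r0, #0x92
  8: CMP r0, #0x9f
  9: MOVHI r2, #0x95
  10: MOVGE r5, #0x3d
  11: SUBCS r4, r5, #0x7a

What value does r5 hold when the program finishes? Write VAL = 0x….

VAL = 0xca

0: ✓ CMP  NZCV=1000
1: ✓ ADDMI  r1←0xde
2: · MOVPL
3: ✓ SUBNE  r1←0xd2
4: ✓ CMP  NZCV=0011
5: · MOVMI
6: · ADDVC
7: ✓ MOVVS  r0←0x92
8: ✓ CMP  NZCV=1000
9: · MOVHI
10: · MOVGE
11: · SUBCS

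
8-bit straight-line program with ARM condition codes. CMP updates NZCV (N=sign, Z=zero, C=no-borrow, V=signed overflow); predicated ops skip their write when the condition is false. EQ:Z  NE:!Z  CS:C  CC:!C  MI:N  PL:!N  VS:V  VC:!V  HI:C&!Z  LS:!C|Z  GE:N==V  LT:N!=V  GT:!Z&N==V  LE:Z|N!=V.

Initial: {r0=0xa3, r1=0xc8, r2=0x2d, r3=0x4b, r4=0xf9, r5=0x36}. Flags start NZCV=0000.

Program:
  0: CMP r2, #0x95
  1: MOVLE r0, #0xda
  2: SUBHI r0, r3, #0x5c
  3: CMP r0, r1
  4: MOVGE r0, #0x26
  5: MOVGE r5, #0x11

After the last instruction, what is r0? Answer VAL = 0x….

0: ✓ CMP  NZCV=1001
1: · MOVLE
2: · SUBHI
3: ✓ CMP  NZCV=1000
4: · MOVGE
5: · MOVGE

VAL = 0xa3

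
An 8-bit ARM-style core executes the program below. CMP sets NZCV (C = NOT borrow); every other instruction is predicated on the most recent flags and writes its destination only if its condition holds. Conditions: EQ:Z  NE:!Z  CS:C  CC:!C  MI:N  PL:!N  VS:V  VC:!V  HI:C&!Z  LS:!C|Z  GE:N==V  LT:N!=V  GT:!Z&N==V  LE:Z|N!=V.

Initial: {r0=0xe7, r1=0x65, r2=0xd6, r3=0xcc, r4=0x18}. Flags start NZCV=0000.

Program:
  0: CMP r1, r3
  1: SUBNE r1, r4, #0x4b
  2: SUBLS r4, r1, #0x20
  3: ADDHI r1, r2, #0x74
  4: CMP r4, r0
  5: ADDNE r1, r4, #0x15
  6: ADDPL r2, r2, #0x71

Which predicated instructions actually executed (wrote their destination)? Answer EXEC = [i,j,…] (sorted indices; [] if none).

0: ✓ CMP  NZCV=1001
1: ✓ SUBNE  r1←0xcd
2: ✓ SUBLS  r4←0xad
3: · ADDHI
4: ✓ CMP  NZCV=1000
5: ✓ ADDNE  r1←0xc2
6: · ADDPL

EXEC = [1,2,5]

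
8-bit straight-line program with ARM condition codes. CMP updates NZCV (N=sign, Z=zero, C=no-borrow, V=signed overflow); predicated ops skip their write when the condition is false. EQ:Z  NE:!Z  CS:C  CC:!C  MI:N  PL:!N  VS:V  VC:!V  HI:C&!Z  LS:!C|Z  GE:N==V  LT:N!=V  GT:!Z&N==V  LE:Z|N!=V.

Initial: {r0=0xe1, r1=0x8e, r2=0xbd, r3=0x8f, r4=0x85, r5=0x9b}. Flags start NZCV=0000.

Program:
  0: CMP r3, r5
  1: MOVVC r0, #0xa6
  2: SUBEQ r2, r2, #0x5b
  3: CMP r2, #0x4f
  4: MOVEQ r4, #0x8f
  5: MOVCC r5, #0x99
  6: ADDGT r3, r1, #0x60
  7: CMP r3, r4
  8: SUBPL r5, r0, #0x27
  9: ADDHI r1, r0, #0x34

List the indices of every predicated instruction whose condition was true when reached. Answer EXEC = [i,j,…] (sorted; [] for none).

EXEC = [1,8,9]

[0] flags=1000 → (cmp)
[1] flags=1000 VC?T → r0=0xa6
[2] flags=1000 EQ?F → skip
[3] flags=0011 → (cmp)
[4] flags=0011 EQ?F → skip
[5] flags=0011 CC?F → skip
[6] flags=0011 GT?F → skip
[7] flags=0010 → (cmp)
[8] flags=0010 PL?T → r5=0x7f
[9] flags=0010 HI?T → r1=0xda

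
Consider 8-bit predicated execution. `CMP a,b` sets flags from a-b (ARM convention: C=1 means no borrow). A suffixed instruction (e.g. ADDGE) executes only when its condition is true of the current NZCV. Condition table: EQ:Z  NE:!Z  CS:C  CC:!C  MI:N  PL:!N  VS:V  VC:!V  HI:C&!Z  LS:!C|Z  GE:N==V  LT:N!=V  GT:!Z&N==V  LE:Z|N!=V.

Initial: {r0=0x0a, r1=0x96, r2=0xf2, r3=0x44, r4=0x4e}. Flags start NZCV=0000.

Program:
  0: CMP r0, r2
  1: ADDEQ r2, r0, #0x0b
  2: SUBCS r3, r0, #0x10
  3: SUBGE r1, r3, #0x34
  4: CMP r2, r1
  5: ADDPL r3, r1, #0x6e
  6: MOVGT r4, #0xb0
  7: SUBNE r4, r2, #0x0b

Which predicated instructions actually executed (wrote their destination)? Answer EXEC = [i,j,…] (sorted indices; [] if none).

EXEC = [3,7]

[0] flags=0000 → (cmp)
[1] flags=0000 EQ?F → skip
[2] flags=0000 CS?F → skip
[3] flags=0000 GE?T → r1=0x10
[4] flags=1010 → (cmp)
[5] flags=1010 PL?F → skip
[6] flags=1010 GT?F → skip
[7] flags=1010 NE?T → r4=0xe7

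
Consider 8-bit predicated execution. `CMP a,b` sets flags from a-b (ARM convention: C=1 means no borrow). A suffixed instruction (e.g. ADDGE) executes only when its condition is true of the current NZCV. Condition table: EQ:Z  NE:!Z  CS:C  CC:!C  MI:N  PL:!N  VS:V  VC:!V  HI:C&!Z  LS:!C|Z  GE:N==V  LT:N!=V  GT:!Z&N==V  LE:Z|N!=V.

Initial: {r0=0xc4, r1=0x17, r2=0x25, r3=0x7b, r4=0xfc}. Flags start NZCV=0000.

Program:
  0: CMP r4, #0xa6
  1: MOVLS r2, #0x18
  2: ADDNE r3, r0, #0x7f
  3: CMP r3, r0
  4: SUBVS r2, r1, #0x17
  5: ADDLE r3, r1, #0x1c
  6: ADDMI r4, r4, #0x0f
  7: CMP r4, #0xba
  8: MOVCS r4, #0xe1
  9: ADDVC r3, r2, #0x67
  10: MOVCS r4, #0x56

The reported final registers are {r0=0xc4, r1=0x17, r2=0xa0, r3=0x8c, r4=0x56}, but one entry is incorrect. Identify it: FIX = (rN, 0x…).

0: ✓ CMP  NZCV=0010
1: · MOVLS
2: ✓ ADDNE  r3←0x43
3: ✓ CMP  NZCV=0000
4: · SUBVS
5: · ADDLE
6: · ADDMI
7: ✓ CMP  NZCV=0010
8: ✓ MOVCS  r4←0xe1
9: ✓ ADDVC  r3←0x8c
10: ✓ MOVCS  r4←0x56

FIX = (r2, 0x25)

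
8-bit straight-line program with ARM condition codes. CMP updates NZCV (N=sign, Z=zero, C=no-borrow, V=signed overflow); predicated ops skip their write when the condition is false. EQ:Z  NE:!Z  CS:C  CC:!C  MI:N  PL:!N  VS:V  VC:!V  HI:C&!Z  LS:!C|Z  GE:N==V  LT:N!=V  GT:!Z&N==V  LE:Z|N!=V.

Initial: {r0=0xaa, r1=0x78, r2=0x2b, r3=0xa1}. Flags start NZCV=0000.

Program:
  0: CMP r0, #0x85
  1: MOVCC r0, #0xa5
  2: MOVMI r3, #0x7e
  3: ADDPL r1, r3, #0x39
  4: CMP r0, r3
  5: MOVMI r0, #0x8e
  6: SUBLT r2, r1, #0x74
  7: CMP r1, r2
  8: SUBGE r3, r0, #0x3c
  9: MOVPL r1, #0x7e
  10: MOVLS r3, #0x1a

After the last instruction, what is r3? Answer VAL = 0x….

VAL = 0xa1

[0] flags=0010 → (cmp)
[1] flags=0010 CC?F → skip
[2] flags=0010 MI?F → skip
[3] flags=0010 PL?T → r1=0xda
[4] flags=0010 → (cmp)
[5] flags=0010 MI?F → skip
[6] flags=0010 LT?F → skip
[7] flags=1010 → (cmp)
[8] flags=1010 GE?F → skip
[9] flags=1010 PL?F → skip
[10] flags=1010 LS?F → skip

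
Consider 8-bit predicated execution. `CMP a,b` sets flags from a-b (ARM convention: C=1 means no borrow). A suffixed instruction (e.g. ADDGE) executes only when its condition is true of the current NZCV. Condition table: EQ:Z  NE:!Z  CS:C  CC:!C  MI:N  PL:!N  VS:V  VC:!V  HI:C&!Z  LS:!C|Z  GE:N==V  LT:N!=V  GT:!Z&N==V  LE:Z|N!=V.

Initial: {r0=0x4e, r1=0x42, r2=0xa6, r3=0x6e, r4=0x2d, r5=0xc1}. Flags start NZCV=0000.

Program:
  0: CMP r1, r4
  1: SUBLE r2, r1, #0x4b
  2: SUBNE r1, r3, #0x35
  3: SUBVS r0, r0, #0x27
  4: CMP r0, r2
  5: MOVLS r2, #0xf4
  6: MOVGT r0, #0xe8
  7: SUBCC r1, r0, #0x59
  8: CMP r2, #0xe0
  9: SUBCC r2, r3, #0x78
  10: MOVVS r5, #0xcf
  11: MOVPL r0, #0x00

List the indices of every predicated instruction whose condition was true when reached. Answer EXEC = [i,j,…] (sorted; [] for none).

[0] flags=0010 → (cmp)
[1] flags=0010 LE?F → skip
[2] flags=0010 NE?T → r1=0x39
[3] flags=0010 VS?F → skip
[4] flags=1001 → (cmp)
[5] flags=1001 LS?T → r2=0xf4
[6] flags=1001 GT?T → r0=0xe8
[7] flags=1001 CC?T → r1=0x8f
[8] flags=0010 → (cmp)
[9] flags=0010 CC?F → skip
[10] flags=0010 VS?F → skip
[11] flags=0010 PL?T → r0=0x00

EXEC = [2,5,6,7,11]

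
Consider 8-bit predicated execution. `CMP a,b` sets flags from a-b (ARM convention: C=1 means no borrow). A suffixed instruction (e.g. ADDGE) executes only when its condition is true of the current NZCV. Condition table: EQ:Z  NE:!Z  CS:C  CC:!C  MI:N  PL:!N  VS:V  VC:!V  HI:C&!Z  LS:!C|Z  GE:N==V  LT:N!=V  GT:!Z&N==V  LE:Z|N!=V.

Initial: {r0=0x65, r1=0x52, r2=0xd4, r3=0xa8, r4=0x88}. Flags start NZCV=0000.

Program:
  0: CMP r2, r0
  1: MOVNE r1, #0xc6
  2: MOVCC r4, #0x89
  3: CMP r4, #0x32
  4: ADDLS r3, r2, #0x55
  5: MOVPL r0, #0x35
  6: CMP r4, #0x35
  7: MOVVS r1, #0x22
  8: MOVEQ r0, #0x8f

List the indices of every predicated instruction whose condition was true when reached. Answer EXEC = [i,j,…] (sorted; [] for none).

EXEC = [1,5,7]

[0] flags=0011 → (cmp)
[1] flags=0011 NE?T → r1=0xc6
[2] flags=0011 CC?F → skip
[3] flags=0011 → (cmp)
[4] flags=0011 LS?F → skip
[5] flags=0011 PL?T → r0=0x35
[6] flags=0011 → (cmp)
[7] flags=0011 VS?T → r1=0x22
[8] flags=0011 EQ?F → skip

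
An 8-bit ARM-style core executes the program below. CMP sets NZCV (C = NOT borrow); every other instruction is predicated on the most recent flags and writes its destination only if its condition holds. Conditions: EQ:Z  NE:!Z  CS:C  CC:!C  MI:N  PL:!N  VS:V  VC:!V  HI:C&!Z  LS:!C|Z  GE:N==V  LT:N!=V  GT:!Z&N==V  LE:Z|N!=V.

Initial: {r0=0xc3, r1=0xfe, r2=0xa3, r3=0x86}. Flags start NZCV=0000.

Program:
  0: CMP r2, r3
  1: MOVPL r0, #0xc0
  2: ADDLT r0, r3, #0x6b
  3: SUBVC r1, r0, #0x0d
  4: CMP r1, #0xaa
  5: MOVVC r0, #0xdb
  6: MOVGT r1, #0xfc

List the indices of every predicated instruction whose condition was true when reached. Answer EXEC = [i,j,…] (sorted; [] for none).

EXEC = [1,3,5,6]

[0] flags=0010 → (cmp)
[1] flags=0010 PL?T → r0=0xc0
[2] flags=0010 LT?F → skip
[3] flags=0010 VC?T → r1=0xb3
[4] flags=0010 → (cmp)
[5] flags=0010 VC?T → r0=0xdb
[6] flags=0010 GT?T → r1=0xfc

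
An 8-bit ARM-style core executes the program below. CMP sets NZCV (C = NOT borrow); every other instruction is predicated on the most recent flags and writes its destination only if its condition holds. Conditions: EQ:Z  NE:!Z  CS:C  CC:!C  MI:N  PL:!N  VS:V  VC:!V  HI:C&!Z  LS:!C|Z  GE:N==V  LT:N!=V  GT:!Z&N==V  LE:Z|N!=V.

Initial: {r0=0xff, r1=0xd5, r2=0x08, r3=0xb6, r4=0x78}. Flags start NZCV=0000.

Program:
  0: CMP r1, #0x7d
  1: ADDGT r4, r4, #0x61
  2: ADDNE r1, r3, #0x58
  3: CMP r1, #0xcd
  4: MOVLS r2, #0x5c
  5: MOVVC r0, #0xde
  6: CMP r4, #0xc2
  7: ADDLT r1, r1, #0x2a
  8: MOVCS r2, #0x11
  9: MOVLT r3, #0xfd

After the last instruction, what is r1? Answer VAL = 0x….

0: ✓ CMP  NZCV=0011
1: · ADDGT
2: ✓ ADDNE  r1←0x0e
3: ✓ CMP  NZCV=0000
4: ✓ MOVLS  r2←0x5c
5: ✓ MOVVC  r0←0xde
6: ✓ CMP  NZCV=1001
7: · ADDLT
8: · MOVCS
9: · MOVLT

VAL = 0x0e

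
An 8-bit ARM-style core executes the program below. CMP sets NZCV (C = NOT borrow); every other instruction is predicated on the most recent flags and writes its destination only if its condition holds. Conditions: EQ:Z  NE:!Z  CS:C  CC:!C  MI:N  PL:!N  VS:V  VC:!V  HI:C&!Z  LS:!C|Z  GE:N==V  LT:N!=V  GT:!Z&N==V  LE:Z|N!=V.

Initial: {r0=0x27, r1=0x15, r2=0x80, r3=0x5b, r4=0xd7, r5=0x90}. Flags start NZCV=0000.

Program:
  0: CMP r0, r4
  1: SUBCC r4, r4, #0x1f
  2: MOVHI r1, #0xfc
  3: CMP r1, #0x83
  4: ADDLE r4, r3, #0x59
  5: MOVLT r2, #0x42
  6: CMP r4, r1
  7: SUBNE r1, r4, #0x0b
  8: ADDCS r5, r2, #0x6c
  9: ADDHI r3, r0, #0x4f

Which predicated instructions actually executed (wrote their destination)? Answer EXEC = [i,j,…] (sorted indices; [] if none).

[0] flags=0000 → (cmp)
[1] flags=0000 CC?T → r4=0xb8
[2] flags=0000 HI?F → skip
[3] flags=1001 → (cmp)
[4] flags=1001 LE?F → skip
[5] flags=1001 LT?F → skip
[6] flags=1010 → (cmp)
[7] flags=1010 NE?T → r1=0xad
[8] flags=1010 CS?T → r5=0xec
[9] flags=1010 HI?T → r3=0x76

EXEC = [1,7,8,9]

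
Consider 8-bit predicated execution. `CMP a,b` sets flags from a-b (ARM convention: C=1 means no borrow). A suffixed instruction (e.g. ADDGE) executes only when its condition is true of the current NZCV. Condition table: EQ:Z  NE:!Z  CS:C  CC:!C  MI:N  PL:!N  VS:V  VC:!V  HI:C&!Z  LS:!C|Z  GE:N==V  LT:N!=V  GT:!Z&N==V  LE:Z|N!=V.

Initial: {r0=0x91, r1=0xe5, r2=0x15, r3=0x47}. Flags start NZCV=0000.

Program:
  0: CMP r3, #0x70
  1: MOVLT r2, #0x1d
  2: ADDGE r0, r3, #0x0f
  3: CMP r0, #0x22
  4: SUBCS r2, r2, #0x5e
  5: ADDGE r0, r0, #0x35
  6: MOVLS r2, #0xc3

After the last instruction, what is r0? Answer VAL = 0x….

0: ✓ CMP  NZCV=1000
1: ✓ MOVLT  r2←0x1d
2: · ADDGE
3: ✓ CMP  NZCV=0011
4: ✓ SUBCS  r2←0xbf
5: · ADDGE
6: · MOVLS

VAL = 0x91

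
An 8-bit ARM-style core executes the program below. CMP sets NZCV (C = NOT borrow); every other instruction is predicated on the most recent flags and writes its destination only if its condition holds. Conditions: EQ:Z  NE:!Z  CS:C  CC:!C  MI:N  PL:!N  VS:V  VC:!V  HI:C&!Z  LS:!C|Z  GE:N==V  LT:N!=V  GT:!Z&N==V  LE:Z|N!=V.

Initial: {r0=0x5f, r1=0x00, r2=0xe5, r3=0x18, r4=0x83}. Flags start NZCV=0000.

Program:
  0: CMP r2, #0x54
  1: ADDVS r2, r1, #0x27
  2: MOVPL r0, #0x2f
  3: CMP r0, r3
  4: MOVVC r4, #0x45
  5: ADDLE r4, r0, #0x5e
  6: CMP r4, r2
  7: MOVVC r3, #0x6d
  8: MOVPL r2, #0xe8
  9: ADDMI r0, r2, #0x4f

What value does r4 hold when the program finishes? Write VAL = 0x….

[0] flags=1010 → (cmp)
[1] flags=1010 VS?F → skip
[2] flags=1010 PL?F → skip
[3] flags=0010 → (cmp)
[4] flags=0010 VC?T → r4=0x45
[5] flags=0010 LE?F → skip
[6] flags=0000 → (cmp)
[7] flags=0000 VC?T → r3=0x6d
[8] flags=0000 PL?T → r2=0xe8
[9] flags=0000 MI?F → skip

VAL = 0x45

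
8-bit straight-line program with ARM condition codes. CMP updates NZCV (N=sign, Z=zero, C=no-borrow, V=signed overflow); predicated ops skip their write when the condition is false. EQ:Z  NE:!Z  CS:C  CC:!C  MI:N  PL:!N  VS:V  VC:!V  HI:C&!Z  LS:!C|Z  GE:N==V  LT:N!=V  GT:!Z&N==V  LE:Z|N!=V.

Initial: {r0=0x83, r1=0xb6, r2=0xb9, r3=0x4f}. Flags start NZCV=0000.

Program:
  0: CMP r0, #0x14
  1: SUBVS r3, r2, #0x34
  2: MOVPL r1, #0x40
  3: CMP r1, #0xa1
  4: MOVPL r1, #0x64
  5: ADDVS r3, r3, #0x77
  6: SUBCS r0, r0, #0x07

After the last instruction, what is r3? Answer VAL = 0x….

VAL = 0xfc

[0] flags=0011 → (cmp)
[1] flags=0011 VS?T → r3=0x85
[2] flags=0011 PL?T → r1=0x40
[3] flags=1001 → (cmp)
[4] flags=1001 PL?F → skip
[5] flags=1001 VS?T → r3=0xfc
[6] flags=1001 CS?F → skip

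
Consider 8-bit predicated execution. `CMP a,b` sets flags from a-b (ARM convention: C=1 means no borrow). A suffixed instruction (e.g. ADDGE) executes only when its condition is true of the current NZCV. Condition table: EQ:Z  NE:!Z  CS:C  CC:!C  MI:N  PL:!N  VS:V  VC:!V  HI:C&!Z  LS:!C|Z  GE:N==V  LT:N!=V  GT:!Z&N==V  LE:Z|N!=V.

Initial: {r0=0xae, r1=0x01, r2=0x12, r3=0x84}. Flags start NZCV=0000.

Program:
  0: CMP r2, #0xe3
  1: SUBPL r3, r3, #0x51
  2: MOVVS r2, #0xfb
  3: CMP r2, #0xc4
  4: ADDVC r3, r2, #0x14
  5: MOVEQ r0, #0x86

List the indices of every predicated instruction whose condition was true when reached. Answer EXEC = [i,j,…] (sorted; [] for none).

EXEC = [1,4]

[0] flags=0000 → (cmp)
[1] flags=0000 PL?T → r3=0x33
[2] flags=0000 VS?F → skip
[3] flags=0000 → (cmp)
[4] flags=0000 VC?T → r3=0x26
[5] flags=0000 EQ?F → skip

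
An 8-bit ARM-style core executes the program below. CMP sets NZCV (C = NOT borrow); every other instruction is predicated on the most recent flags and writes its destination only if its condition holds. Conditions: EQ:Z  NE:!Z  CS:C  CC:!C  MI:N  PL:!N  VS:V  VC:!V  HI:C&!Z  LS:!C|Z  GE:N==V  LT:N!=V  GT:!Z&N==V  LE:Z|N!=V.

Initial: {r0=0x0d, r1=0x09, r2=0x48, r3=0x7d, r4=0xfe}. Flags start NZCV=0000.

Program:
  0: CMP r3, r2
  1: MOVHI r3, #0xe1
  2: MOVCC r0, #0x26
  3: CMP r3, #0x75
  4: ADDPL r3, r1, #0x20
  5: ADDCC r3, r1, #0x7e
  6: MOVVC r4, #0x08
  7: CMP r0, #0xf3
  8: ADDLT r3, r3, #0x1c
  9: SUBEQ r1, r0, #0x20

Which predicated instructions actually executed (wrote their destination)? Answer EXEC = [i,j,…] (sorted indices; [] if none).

EXEC = [1,4]

0: ✓ CMP  NZCV=0010
1: ✓ MOVHI  r3←0xe1
2: · MOVCC
3: ✓ CMP  NZCV=0011
4: ✓ ADDPL  r3←0x29
5: · ADDCC
6: · MOVVC
7: ✓ CMP  NZCV=0000
8: · ADDLT
9: · SUBEQ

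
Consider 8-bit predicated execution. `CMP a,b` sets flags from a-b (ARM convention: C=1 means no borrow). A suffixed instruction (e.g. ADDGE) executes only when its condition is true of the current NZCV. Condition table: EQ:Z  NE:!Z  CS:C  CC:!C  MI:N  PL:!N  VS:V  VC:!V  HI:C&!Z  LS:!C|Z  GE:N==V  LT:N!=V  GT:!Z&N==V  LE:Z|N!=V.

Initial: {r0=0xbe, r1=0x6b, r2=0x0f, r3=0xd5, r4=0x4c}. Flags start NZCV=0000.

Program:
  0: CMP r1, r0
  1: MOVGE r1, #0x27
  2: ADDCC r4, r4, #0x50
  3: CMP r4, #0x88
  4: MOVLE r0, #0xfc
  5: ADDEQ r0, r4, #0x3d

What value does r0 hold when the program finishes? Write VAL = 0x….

VAL = 0xbe

[0] flags=1001 → (cmp)
[1] flags=1001 GE?T → r1=0x27
[2] flags=1001 CC?T → r4=0x9c
[3] flags=0010 → (cmp)
[4] flags=0010 LE?F → skip
[5] flags=0010 EQ?F → skip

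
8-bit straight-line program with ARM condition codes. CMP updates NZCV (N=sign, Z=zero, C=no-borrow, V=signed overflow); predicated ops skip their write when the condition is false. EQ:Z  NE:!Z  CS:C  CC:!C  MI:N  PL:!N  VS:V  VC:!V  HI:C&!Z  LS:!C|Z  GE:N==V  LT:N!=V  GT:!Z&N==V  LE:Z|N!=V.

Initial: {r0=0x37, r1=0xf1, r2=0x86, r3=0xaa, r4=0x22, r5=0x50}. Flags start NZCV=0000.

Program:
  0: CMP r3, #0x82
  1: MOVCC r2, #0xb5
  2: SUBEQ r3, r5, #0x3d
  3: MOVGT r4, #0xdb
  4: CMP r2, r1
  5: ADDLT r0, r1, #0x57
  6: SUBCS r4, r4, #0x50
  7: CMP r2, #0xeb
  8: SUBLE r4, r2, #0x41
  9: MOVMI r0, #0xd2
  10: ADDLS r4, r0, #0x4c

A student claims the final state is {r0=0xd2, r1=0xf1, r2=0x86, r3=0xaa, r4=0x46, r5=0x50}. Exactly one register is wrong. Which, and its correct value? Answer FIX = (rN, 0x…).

FIX = (r4, 0x1e)

[0] flags=0010 → (cmp)
[1] flags=0010 CC?F → skip
[2] flags=0010 EQ?F → skip
[3] flags=0010 GT?T → r4=0xdb
[4] flags=1000 → (cmp)
[5] flags=1000 LT?T → r0=0x48
[6] flags=1000 CS?F → skip
[7] flags=1000 → (cmp)
[8] flags=1000 LE?T → r4=0x45
[9] flags=1000 MI?T → r0=0xd2
[10] flags=1000 LS?T → r4=0x1e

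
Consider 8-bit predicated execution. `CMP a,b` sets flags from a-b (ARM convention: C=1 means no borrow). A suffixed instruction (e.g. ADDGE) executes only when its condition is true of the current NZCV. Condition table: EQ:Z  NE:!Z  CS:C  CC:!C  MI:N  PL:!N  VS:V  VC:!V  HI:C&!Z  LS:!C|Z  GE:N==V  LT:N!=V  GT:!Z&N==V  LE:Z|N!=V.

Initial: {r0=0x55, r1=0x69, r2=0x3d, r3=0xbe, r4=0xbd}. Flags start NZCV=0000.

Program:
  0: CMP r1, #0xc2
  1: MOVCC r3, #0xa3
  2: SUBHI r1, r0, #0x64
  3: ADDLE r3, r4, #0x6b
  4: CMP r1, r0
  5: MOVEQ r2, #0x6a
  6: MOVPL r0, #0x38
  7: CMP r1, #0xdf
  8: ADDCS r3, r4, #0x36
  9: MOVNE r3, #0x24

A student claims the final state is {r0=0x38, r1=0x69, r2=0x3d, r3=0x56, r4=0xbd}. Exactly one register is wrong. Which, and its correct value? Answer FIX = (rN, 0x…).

FIX = (r3, 0x24)

0: ✓ CMP  NZCV=1001
1: ✓ MOVCC  r3←0xa3
2: · SUBHI
3: · ADDLE
4: ✓ CMP  NZCV=0010
5: · MOVEQ
6: ✓ MOVPL  r0←0x38
7: ✓ CMP  NZCV=1001
8: · ADDCS
9: ✓ MOVNE  r3←0x24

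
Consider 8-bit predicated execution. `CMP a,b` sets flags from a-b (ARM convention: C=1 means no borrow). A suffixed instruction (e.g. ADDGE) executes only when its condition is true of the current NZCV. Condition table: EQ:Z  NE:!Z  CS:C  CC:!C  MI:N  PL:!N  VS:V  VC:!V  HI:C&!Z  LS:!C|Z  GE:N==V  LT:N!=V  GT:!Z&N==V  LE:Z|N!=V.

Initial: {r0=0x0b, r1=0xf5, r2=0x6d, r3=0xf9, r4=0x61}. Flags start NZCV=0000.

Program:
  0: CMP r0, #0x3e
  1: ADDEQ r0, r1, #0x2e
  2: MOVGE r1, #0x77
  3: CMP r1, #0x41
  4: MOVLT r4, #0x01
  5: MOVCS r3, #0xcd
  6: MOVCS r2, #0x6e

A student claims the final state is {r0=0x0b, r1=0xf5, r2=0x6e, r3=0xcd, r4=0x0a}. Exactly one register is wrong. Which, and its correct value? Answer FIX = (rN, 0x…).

[0] flags=1000 → (cmp)
[1] flags=1000 EQ?F → skip
[2] flags=1000 GE?F → skip
[3] flags=1010 → (cmp)
[4] flags=1010 LT?T → r4=0x01
[5] flags=1010 CS?T → r3=0xcd
[6] flags=1010 CS?T → r2=0x6e

FIX = (r4, 0x01)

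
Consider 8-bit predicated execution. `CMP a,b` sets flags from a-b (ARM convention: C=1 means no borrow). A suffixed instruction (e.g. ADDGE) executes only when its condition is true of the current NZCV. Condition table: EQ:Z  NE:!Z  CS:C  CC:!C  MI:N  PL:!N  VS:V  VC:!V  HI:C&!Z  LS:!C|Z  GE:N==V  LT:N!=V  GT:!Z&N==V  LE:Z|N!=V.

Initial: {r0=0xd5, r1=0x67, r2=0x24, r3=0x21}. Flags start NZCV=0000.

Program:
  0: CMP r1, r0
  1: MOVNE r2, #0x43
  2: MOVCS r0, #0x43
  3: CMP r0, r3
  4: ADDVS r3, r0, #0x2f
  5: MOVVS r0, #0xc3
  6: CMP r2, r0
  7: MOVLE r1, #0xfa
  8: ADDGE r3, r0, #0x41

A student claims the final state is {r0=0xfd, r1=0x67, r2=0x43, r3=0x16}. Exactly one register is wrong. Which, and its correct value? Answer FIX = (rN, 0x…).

[0] flags=1001 → (cmp)
[1] flags=1001 NE?T → r2=0x43
[2] flags=1001 CS?F → skip
[3] flags=1010 → (cmp)
[4] flags=1010 VS?F → skip
[5] flags=1010 VS?F → skip
[6] flags=0000 → (cmp)
[7] flags=0000 LE?F → skip
[8] flags=0000 GE?T → r3=0x16

FIX = (r0, 0xd5)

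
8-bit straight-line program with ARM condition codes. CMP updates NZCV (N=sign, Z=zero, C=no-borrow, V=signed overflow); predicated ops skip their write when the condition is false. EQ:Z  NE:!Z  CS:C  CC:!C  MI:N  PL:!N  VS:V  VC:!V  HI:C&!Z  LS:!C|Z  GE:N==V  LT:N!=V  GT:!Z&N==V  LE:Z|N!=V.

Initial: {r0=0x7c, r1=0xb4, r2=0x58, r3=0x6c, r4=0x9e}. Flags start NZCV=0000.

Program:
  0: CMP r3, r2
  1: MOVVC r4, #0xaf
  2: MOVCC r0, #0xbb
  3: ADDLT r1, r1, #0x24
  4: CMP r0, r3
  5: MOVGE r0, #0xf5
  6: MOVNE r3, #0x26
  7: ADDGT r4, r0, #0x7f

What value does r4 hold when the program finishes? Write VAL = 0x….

0: ✓ CMP  NZCV=0010
1: ✓ MOVVC  r4←0xaf
2: · MOVCC
3: · ADDLT
4: ✓ CMP  NZCV=0010
5: ✓ MOVGE  r0←0xf5
6: ✓ MOVNE  r3←0x26
7: ✓ ADDGT  r4←0x74

VAL = 0x74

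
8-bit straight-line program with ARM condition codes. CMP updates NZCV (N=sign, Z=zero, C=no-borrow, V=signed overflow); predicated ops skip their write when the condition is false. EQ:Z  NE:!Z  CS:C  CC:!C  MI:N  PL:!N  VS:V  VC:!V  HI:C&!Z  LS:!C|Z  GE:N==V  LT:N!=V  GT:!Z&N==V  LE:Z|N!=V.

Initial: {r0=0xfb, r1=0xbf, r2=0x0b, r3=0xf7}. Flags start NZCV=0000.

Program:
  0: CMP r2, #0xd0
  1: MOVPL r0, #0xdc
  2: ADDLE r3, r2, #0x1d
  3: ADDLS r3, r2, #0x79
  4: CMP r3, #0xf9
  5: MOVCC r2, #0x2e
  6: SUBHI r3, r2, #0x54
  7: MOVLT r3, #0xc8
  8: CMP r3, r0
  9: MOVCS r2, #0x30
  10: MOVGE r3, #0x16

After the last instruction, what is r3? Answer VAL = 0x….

VAL = 0xc8

0: ✓ CMP  NZCV=0000
1: ✓ MOVPL  r0←0xdc
2: · ADDLE
3: ✓ ADDLS  r3←0x84
4: ✓ CMP  NZCV=1000
5: ✓ MOVCC  r2←0x2e
6: · SUBHI
7: ✓ MOVLT  r3←0xc8
8: ✓ CMP  NZCV=1000
9: · MOVCS
10: · MOVGE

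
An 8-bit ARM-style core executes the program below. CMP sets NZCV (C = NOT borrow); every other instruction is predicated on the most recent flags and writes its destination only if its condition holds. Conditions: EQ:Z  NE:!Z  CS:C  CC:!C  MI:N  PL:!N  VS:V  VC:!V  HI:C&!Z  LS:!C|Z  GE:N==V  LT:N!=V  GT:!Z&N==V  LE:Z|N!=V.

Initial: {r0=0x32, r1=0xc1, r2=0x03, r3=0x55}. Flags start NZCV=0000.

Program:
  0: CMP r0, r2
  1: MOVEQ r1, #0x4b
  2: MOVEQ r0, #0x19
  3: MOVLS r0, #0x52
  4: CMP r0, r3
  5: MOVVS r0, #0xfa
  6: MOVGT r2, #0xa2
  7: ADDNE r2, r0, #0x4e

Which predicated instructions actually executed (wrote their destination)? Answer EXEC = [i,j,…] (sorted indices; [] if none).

[0] flags=0010 → (cmp)
[1] flags=0010 EQ?F → skip
[2] flags=0010 EQ?F → skip
[3] flags=0010 LS?F → skip
[4] flags=1000 → (cmp)
[5] flags=1000 VS?F → skip
[6] flags=1000 GT?F → skip
[7] flags=1000 NE?T → r2=0x80

EXEC = [7]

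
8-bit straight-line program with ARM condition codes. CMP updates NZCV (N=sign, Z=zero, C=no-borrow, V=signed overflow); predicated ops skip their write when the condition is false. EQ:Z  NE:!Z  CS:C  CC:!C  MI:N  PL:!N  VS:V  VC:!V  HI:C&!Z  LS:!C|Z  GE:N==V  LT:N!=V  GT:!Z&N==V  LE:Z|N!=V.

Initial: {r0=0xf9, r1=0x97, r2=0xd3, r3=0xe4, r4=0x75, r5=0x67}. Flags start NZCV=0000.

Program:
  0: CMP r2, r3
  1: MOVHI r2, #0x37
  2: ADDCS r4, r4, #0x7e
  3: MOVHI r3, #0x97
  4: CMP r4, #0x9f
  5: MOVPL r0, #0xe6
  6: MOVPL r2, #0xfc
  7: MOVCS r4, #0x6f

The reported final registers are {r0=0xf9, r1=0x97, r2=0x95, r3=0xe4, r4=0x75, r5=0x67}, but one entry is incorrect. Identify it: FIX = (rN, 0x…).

FIX = (r2, 0xd3)

[0] flags=1000 → (cmp)
[1] flags=1000 HI?F → skip
[2] flags=1000 CS?F → skip
[3] flags=1000 HI?F → skip
[4] flags=1001 → (cmp)
[5] flags=1001 PL?F → skip
[6] flags=1001 PL?F → skip
[7] flags=1001 CS?F → skip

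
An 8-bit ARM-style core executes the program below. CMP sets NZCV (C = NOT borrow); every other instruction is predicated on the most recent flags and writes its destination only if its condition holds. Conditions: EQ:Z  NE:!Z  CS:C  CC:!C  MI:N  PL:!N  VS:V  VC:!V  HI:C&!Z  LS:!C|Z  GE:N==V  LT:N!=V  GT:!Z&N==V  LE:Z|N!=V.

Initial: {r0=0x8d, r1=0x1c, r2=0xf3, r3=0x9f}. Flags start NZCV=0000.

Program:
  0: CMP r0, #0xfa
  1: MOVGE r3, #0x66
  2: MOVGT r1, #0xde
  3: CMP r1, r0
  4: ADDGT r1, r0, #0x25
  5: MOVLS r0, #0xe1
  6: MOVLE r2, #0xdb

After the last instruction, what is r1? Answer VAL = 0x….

VAL = 0xb2

[0] flags=1000 → (cmp)
[1] flags=1000 GE?F → skip
[2] flags=1000 GT?F → skip
[3] flags=1001 → (cmp)
[4] flags=1001 GT?T → r1=0xb2
[5] flags=1001 LS?T → r0=0xe1
[6] flags=1001 LE?F → skip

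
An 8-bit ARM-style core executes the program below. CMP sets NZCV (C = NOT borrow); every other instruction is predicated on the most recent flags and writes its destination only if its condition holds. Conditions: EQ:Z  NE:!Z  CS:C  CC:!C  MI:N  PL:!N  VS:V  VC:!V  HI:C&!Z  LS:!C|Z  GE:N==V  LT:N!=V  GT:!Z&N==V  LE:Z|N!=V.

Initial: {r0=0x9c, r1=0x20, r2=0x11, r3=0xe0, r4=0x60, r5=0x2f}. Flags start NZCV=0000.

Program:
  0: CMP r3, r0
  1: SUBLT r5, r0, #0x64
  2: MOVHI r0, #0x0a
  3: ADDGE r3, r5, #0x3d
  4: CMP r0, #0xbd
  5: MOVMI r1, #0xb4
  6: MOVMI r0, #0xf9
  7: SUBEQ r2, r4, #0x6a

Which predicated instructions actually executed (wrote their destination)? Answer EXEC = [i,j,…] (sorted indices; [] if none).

[0] flags=0010 → (cmp)
[1] flags=0010 LT?F → skip
[2] flags=0010 HI?T → r0=0x0a
[3] flags=0010 GE?T → r3=0x6c
[4] flags=0000 → (cmp)
[5] flags=0000 MI?F → skip
[6] flags=0000 MI?F → skip
[7] flags=0000 EQ?F → skip

EXEC = [2,3]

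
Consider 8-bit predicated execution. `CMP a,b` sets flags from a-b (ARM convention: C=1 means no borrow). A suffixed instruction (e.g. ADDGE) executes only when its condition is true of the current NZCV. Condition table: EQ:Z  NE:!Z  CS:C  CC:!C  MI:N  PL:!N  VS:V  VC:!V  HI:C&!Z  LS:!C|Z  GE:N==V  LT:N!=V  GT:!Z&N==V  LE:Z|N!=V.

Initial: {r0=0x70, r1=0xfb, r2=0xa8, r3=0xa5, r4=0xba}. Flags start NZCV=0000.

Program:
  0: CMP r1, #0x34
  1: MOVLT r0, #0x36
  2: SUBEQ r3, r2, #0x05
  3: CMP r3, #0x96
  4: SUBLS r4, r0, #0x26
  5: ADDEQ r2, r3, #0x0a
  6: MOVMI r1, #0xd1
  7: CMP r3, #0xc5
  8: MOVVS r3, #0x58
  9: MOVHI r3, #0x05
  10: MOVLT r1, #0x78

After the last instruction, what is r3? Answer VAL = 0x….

0: ✓ CMP  NZCV=1010
1: ✓ MOVLT  r0←0x36
2: · SUBEQ
3: ✓ CMP  NZCV=0010
4: · SUBLS
5: · ADDEQ
6: · MOVMI
7: ✓ CMP  NZCV=1000
8: · MOVVS
9: · MOVHI
10: ✓ MOVLT  r1←0x78

VAL = 0xa5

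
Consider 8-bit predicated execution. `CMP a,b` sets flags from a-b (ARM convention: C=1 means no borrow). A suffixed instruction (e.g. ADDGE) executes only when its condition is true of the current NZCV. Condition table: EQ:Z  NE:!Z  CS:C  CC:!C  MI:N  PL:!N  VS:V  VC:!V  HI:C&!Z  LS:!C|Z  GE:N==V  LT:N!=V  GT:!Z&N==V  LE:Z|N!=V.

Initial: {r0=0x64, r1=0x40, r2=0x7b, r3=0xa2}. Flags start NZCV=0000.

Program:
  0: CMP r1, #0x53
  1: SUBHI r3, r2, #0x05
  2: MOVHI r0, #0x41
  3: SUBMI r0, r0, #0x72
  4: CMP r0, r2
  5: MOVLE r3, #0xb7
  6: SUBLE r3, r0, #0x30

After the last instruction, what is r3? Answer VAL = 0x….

0: ✓ CMP  NZCV=1000
1: · SUBHI
2: · MOVHI
3: ✓ SUBMI  r0←0xf2
4: ✓ CMP  NZCV=0011
5: ✓ MOVLE  r3←0xb7
6: ✓ SUBLE  r3←0xc2

VAL = 0xc2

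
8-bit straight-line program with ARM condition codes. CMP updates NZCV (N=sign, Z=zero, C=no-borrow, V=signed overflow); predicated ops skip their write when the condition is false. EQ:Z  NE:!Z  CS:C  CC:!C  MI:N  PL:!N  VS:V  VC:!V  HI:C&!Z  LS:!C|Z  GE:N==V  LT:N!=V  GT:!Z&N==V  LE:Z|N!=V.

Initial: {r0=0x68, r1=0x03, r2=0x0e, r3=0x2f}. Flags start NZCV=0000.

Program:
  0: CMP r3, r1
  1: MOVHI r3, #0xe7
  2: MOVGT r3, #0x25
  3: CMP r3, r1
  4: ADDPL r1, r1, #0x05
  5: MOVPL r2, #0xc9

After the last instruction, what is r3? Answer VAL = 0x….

[0] flags=0010 → (cmp)
[1] flags=0010 HI?T → r3=0xe7
[2] flags=0010 GT?T → r3=0x25
[3] flags=0010 → (cmp)
[4] flags=0010 PL?T → r1=0x08
[5] flags=0010 PL?T → r2=0xc9

VAL = 0x25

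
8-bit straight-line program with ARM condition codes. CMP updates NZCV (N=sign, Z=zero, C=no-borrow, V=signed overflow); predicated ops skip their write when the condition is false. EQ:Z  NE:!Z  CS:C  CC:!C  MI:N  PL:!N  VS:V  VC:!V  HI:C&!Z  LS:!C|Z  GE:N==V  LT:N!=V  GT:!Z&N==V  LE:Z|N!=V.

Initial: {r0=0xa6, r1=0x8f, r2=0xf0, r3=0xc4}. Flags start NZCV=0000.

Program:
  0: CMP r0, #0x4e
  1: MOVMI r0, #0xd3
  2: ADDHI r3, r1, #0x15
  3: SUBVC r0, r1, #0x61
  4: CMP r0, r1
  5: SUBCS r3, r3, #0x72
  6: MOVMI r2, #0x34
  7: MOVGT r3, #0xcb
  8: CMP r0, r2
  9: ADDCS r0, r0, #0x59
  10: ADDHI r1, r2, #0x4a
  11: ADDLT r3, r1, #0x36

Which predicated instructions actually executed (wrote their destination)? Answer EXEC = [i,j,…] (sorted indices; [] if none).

EXEC = [2,5,7,11]

[0] flags=0011 → (cmp)
[1] flags=0011 MI?F → skip
[2] flags=0011 HI?T → r3=0xa4
[3] flags=0011 VC?F → skip
[4] flags=0010 → (cmp)
[5] flags=0010 CS?T → r3=0x32
[6] flags=0010 MI?F → skip
[7] flags=0010 GT?T → r3=0xcb
[8] flags=1000 → (cmp)
[9] flags=1000 CS?F → skip
[10] flags=1000 HI?F → skip
[11] flags=1000 LT?T → r3=0xc5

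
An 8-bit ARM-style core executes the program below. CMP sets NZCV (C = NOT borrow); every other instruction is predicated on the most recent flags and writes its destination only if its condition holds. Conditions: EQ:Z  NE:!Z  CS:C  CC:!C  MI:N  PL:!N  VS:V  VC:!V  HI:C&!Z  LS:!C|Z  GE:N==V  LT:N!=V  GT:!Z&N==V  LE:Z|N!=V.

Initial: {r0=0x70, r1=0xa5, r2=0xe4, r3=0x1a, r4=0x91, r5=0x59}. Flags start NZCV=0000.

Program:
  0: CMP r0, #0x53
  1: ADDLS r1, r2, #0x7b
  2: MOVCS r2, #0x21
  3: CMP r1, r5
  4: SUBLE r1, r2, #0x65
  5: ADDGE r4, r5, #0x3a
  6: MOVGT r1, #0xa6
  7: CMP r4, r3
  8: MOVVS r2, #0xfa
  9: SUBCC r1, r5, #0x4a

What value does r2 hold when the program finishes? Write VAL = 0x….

[0] flags=0010 → (cmp)
[1] flags=0010 LS?F → skip
[2] flags=0010 CS?T → r2=0x21
[3] flags=0011 → (cmp)
[4] flags=0011 LE?T → r1=0xbc
[5] flags=0011 GE?F → skip
[6] flags=0011 GT?F → skip
[7] flags=0011 → (cmp)
[8] flags=0011 VS?T → r2=0xfa
[9] flags=0011 CC?F → skip

VAL = 0xfa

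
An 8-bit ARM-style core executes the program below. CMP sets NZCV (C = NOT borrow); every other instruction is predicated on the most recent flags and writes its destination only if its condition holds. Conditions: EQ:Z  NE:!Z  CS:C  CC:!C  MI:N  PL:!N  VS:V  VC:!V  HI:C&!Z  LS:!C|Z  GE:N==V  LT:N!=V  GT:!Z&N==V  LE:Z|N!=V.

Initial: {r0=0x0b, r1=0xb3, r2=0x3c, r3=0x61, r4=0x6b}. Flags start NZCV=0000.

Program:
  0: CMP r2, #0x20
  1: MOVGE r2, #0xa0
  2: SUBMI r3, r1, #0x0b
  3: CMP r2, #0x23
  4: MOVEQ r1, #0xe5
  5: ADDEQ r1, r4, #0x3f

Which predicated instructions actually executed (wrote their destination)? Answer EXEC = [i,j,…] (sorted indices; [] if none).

EXEC = [1]

0: ✓ CMP  NZCV=0010
1: ✓ MOVGE  r2←0xa0
2: · SUBMI
3: ✓ CMP  NZCV=0011
4: · MOVEQ
5: · ADDEQ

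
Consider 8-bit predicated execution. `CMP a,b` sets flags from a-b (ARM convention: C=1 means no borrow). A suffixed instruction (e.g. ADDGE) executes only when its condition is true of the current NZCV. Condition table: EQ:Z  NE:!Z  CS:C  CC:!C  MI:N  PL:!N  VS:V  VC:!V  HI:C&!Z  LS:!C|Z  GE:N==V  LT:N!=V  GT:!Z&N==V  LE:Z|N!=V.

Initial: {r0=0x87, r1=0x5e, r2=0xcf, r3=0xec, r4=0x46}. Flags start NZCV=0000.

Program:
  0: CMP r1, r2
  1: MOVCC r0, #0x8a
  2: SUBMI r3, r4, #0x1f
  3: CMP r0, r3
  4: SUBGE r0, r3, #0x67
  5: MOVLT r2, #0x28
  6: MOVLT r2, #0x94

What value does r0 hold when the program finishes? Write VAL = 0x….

VAL = 0x8a

0: ✓ CMP  NZCV=1001
1: ✓ MOVCC  r0←0x8a
2: ✓ SUBMI  r3←0x27
3: ✓ CMP  NZCV=0011
4: · SUBGE
5: ✓ MOVLT  r2←0x28
6: ✓ MOVLT  r2←0x94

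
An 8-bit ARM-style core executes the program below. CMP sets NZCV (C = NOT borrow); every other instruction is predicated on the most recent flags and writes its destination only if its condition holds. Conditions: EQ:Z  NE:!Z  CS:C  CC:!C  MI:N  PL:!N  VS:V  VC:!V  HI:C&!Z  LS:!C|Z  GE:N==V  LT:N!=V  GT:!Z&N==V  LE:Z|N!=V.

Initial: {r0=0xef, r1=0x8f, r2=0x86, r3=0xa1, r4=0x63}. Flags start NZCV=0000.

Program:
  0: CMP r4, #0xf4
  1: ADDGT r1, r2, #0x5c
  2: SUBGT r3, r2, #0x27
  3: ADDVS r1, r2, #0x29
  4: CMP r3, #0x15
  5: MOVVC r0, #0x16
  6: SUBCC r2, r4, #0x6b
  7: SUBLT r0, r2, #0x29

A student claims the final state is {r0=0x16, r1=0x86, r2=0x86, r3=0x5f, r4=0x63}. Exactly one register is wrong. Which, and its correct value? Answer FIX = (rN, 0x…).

FIX = (r1, 0xe2)

0: ✓ CMP  NZCV=0000
1: ✓ ADDGT  r1←0xe2
2: ✓ SUBGT  r3←0x5f
3: · ADDVS
4: ✓ CMP  NZCV=0010
5: ✓ MOVVC  r0←0x16
6: · SUBCC
7: · SUBLT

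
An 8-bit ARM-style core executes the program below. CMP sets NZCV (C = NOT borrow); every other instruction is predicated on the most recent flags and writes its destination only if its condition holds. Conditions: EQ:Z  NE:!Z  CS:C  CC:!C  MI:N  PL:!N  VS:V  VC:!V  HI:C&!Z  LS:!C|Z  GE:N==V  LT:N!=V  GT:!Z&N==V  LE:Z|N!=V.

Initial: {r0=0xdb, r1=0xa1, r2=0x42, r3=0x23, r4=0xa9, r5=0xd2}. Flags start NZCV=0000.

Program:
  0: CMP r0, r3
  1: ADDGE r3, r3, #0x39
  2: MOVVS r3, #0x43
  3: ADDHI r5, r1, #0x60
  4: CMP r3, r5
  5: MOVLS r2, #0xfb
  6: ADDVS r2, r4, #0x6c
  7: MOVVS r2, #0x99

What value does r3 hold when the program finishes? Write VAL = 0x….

[0] flags=1010 → (cmp)
[1] flags=1010 GE?F → skip
[2] flags=1010 VS?F → skip
[3] flags=1010 HI?T → r5=0x01
[4] flags=0010 → (cmp)
[5] flags=0010 LS?F → skip
[6] flags=0010 VS?F → skip
[7] flags=0010 VS?F → skip

VAL = 0x23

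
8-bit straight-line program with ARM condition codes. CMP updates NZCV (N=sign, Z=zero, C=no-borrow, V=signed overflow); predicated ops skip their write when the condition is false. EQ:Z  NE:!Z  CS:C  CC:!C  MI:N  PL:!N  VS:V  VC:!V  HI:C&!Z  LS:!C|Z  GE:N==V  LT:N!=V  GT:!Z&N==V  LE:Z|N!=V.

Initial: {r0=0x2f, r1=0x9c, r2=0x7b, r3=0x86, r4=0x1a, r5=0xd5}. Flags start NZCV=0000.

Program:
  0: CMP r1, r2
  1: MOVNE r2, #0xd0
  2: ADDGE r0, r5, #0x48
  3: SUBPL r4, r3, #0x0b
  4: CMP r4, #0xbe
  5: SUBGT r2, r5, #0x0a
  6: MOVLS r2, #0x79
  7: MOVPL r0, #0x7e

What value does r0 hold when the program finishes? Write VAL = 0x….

0: ✓ CMP  NZCV=0011
1: ✓ MOVNE  r2←0xd0
2: · ADDGE
3: ✓ SUBPL  r4←0x7b
4: ✓ CMP  NZCV=1001
5: ✓ SUBGT  r2←0xcb
6: ✓ MOVLS  r2←0x79
7: · MOVPL

VAL = 0x2f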